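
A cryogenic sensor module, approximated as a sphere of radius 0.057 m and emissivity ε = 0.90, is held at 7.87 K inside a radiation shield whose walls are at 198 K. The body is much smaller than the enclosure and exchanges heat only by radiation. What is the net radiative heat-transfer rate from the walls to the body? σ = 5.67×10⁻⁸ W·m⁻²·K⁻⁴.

For a small grey body in a large enclosure: P_net = εσA(T_body⁴ − T_wall⁴).
A = 4πr² = 0.04083 m²; T_body⁴ − T_wall⁴ = 3836 − 1.537×10⁹ = -1.537×10⁹ K⁴.
|P_net| = 0.90·5.67×10⁻⁸·0.04083·1.537×10⁹.

P_net ≈ 3.20 W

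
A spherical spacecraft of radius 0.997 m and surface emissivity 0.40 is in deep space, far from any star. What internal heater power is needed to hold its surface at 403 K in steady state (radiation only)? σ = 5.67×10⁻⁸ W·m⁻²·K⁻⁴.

P ≈ 7470 W

P = εσ·4πr²·T⁴.
4πr² = 12.49 m²; T⁴ = 2.638×10¹⁰ K⁴.
P = 0.40·5.67×10⁻⁸·12.49·2.638×10¹⁰.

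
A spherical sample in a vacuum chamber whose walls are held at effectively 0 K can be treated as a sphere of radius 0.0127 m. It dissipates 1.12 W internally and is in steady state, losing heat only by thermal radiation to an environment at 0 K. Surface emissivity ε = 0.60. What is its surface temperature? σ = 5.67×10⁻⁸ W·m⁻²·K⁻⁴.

Steady state: internal power = radiated power, P = εσA T⁴.
Radiating area A = 4πr² = 0.002027 m².
T⁴ = P/(εσA) = 1.12/(0.60·5.67×10⁻⁸·0.002027) = 1.624×10¹⁰ K⁴.
T = (1.624×10¹⁰)^(1/4).

T ≈ 357 K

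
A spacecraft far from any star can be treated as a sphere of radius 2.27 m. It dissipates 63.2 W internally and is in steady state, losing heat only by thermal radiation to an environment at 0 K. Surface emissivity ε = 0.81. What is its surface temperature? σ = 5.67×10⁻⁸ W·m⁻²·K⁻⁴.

Steady state: internal power = radiated power, P = εσA T⁴.
Radiating area A = 4πr² = 64.75 m².
T⁴ = P/(εσA) = 63.2/(0.81·5.67×10⁻⁸·64.75) = 2.125×10⁷ K⁴.
T = (2.125×10⁷)^(1/4).

T ≈ 67.9 K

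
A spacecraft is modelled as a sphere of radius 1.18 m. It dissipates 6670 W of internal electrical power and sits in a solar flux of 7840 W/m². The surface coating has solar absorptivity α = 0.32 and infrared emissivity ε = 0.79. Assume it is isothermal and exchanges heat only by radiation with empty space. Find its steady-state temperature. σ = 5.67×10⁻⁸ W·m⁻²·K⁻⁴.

At steady state, absorbed solar power + internal power = radiated power.
Absorbed: α·S·A_cross = 0.32·7840·4.374 = 10970 W (cross-section πr²).
Total input = 10970 + 6670 = 17640 W.
Radiated: εσ·A_surf·T⁴ with A_surf = 4πr² = 17.50 m².
T⁴ = 17640/(0.79·5.67×10⁻⁸·17.50) = 2.251×10¹⁰ K⁴.

T ≈ 387 K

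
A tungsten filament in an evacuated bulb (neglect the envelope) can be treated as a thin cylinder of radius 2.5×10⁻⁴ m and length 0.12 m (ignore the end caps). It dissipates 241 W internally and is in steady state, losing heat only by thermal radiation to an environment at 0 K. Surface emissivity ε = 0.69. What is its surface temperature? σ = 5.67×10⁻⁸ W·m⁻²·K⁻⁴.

T ≈ 2390 K

Steady state: internal power = radiated power, P = εσA T⁴.
Radiating area A = 2πrL = 1.885×10⁻⁴ m².
T⁴ = P/(εσA) = 241/(0.69·5.67×10⁻⁸·1.885×10⁻⁴) = 3.268×10¹³ K⁴.
T = (3.268×10¹³)^(1/4).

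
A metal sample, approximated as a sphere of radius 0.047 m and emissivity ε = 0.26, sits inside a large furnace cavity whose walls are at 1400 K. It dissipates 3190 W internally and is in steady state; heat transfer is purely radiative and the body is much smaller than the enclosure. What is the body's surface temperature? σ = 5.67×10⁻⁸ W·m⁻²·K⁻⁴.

T ≈ 1850 K

For a small grey body in a large enclosure, net radiated power = εσA(T⁴ − T_w⁴).
Steady state: P = εσA(T⁴ − T_w⁴) with A = 4πr² = 0.02776 m².
T⁴ = P/(εσA) + T_w⁴ = 3190/(0.26·5.67×10⁻⁸·0.02776) + (1400)⁴
    = 7.795×10¹² + 3.842×10¹² = 1.164×10¹³ K⁴.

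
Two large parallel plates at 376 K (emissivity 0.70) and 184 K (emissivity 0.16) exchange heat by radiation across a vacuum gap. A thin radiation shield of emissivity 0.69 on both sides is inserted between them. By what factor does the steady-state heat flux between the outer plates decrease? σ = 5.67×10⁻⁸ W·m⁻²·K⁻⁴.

factor ≈ 1.28

Without shield: q₀ = σΔ(T⁴)/(1/ε₁+1/ε₂−1) with denominator 6.679.
With shield the two gaps are in series; the resistances add: (1/ε₁+1/ε_s−1)+(1/ε_s+1/ε₂−1) = 1.878+6.699 = 8.577.
Heat-flux ratio q₀/q = 8.577/6.679.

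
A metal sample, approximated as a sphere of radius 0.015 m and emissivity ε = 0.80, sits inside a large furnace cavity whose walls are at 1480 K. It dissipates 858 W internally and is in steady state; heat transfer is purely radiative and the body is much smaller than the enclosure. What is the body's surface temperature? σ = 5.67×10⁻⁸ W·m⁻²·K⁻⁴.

T ≈ 1840 K

For a small grey body in a large enclosure, net radiated power = εσA(T⁴ − T_w⁴).
Steady state: P = εσA(T⁴ − T_w⁴) with A = 4πr² = 0.002827 m².
T⁴ = P/(εσA) + T_w⁴ = 858/(0.80·5.67×10⁻⁸·0.002827) + (1480)⁴
    = 6.690×10¹² + 4.798×10¹² = 1.149×10¹³ K⁴.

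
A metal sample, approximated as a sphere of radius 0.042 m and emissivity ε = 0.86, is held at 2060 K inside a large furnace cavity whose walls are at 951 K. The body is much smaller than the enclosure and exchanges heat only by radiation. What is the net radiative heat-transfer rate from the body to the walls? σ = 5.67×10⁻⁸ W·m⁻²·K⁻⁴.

For a small grey body in a large enclosure: P_net = εσA(T_body⁴ − T_wall⁴).
A = 4πr² = 0.02217 m²; T_body⁴ − T_wall⁴ = 1.801×10¹³ − 8.179×10¹¹ = 1.719×10¹³ K⁴.
|P_net| = 0.86·5.67×10⁻⁸·0.02217·1.719×10¹³.

P_net ≈ 18600 W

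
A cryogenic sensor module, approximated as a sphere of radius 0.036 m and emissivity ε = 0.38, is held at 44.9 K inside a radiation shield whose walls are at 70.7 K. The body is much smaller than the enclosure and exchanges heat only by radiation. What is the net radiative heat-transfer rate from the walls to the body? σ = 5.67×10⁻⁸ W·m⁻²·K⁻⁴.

P_net ≈ 0.00734 W

For a small grey body in a large enclosure: P_net = εσA(T_body⁴ − T_wall⁴).
A = 4πr² = 0.01629 m²; T_body⁴ − T_wall⁴ = 4.064×10⁶ − 2.498×10⁷ = -2.092×10⁷ K⁴.
|P_net| = 0.38·5.67×10⁻⁸·0.01629·2.092×10⁷.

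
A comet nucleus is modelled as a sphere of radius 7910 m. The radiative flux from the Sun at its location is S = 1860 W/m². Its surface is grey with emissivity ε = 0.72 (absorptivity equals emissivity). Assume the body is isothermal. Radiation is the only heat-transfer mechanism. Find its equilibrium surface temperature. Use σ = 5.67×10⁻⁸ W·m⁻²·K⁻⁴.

At equilibrium, absorbed power = emitted power.
Absorbing cross-section = πr² = 1.966×10⁸ m²; emitting surface = 4πr² = 7.863×10⁸ m² (ratio 4).
εS·A_cross = εσ·A_surf·T⁴  ⇒  T⁴ = S/(4σ)   (ε cancels).
T⁴ = 1860/(4·5.67×10⁻⁸) = 8.201×10⁹ K⁴.
T = (8.201×10⁹)^(1/4).

T ≈ 301 K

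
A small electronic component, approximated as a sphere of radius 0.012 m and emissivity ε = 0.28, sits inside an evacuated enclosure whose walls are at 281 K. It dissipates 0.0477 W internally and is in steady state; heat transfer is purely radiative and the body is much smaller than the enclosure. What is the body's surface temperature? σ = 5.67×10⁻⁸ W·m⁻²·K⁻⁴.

T ≈ 298 K

For a small grey body in a large enclosure, net radiated power = εσA(T⁴ − T_w⁴).
Steady state: P = εσA(T⁴ − T_w⁴) with A = 4πr² = 0.001810 m².
T⁴ = P/(εσA) + T_w⁴ = 0.0477/(0.28·5.67×10⁻⁸·0.001810) + (281)⁴
    = 1.660×10⁹ + 6.235×10⁹ = 7.895×10⁹ K⁴.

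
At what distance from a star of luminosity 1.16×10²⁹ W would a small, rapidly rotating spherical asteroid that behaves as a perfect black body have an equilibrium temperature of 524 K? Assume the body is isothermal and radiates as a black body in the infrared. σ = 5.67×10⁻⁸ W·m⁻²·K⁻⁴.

d ≈ 7.35×10¹¹ m

For an isothermal black-emitting sphere, (1−a)S·πr² = σ·4πr²·T⁴ ⇒ S = 4σT⁴/(1−a).
S = 4·5.67×10⁻⁸·(524)⁴/1.00 = 17100 W/m².
Flux falls as S = L/(4πd²), so d = √(L/(4πS)) = √(1.16×10²⁹/(4π·17100)).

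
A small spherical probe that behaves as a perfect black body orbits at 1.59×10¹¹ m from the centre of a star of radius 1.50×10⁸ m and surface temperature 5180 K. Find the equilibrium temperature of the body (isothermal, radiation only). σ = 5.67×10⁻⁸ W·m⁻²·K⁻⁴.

The star's surface emits σT_*⁴; at distance d the flux is S = σT_*⁴(R_*/d)².
S = 5.67×10⁻⁸·(5180)⁴·(1.50×10⁸/1.59×10¹¹)² = 36.33 W/m².
For an isothermal sphere T⁴ = (1−a)S/(4σ) = 1.602×10⁸ K⁴.

T ≈ 113 K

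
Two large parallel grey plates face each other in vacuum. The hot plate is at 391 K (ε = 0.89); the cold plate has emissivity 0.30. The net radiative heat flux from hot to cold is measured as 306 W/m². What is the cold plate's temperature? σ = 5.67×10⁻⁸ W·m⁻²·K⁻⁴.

q = σ(T₁⁴ − T₂⁴)/(1/ε₁ + 1/ε₂ − 1); denominator = 3.457.
T₂⁴ = T₁⁴ − q·(1/ε₁+1/ε₂−1)/σ = 2.337×10¹⁰ − 306·3.457/5.67×10⁻⁸
    = 4.716×10⁹ K⁴.

T₂ ≈ 262 K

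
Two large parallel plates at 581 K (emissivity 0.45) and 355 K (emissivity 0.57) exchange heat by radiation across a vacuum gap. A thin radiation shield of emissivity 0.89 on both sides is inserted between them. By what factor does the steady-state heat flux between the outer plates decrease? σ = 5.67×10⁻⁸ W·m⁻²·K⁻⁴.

factor ≈ 1.42

Without shield: q₀ = σΔ(T⁴)/(1/ε₁+1/ε₂−1) with denominator 2.977.
With shield the two gaps are in series; the resistances add: (1/ε₁+1/ε_s−1)+(1/ε_s+1/ε₂−1) = 2.346+1.878 = 4.224.
Heat-flux ratio q₀/q = 4.224/2.977.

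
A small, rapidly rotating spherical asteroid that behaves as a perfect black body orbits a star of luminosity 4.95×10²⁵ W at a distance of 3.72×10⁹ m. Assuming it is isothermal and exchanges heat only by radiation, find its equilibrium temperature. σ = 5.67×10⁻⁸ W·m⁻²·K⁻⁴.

First find the stellar flux at distance d: S = L/(4πd²) = 4.95×10²⁵/(4π·(3.72×10⁹)²) = 2.846×10⁵ W/m².
For an isothermal sphere, absorbed (1−a)S·πr² = emitted σ·4πr²·T⁴, so T⁴ = (1−a)S/(4σ).
T⁴ = 1.00·2.846×10⁵/(4·5.67×10⁻⁸) = 1.255×10¹² K⁴.

T ≈ 1060 K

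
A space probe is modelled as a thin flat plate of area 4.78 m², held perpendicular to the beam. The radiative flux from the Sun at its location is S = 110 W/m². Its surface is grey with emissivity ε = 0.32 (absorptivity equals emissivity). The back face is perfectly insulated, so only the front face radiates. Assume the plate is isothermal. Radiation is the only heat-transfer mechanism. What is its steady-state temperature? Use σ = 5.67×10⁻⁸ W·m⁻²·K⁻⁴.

At equilibrium, absorbed power = emitted power.
Absorbing cross-section = A = 4.780 m²; emitting surface = A = 4.780 m² (ratio 1).
εS·A_cross = εσ·A_surf·T⁴  ⇒  T⁴ = S/(1σ)   (ε cancels).
T⁴ = 110/(1·5.67×10⁻⁸) = 1.940×10⁹ K⁴.
T = (1.940×10⁹)^(1/4).

T ≈ 210 K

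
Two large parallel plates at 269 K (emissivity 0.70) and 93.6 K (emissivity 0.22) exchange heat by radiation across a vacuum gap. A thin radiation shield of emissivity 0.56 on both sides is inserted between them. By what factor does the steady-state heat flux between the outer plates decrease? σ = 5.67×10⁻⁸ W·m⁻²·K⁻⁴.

Without shield: q₀ = σΔ(T⁴)/(1/ε₁+1/ε₂−1) with denominator 4.974.
With shield the two gaps are in series; the resistances add: (1/ε₁+1/ε_s−1)+(1/ε_s+1/ε₂−1) = 2.214+5.331 = 7.545.
Heat-flux ratio q₀/q = 7.545/4.974.

factor ≈ 1.52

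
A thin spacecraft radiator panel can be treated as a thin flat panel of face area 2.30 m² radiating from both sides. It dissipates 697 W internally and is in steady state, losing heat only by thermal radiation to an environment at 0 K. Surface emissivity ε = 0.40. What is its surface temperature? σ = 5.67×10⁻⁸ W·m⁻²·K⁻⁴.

Steady state: internal power = radiated power, P = εσA T⁴.
Radiating area A = 2·2.30 = 4.600 m².
T⁴ = P/(εσA) = 697/(0.40·5.67×10⁻⁸·4.600) = 6.681×10⁹ K⁴.
T = (6.681×10⁹)^(1/4).

T ≈ 286 K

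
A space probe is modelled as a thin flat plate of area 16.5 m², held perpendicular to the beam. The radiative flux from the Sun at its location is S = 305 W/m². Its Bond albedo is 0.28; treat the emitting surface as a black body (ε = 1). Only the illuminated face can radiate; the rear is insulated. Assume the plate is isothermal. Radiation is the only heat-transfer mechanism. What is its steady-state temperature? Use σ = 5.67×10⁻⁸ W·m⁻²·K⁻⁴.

At equilibrium, absorbed power = emitted power.
Absorbing cross-section = A = 16.50 m²; emitting surface = A = 16.50 m² (ratio 1).
(1−a)S·A_cross = εσ·A_surf·T⁴  ⇒  T⁴ = (1−a)S/(1σ).
T⁴ = 0.720·305/(1·5.67×10⁻⁸) = 3.873×10⁹ K⁴.
T = (3.873×10⁹)^(1/4).

T ≈ 249 K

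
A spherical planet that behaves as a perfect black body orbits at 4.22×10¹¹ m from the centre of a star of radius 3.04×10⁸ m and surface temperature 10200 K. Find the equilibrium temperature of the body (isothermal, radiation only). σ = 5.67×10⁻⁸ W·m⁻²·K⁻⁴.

The star's surface emits σT_*⁴; at distance d the flux is S = σT_*⁴(R_*/d)².
S = 5.67×10⁻⁸·(10200)⁴·(3.04×10⁸/4.22×10¹¹)² = 318.5 W/m².
For an isothermal sphere T⁴ = (1−a)S/(4σ) = 1.404×10⁹ K⁴.

T ≈ 194 K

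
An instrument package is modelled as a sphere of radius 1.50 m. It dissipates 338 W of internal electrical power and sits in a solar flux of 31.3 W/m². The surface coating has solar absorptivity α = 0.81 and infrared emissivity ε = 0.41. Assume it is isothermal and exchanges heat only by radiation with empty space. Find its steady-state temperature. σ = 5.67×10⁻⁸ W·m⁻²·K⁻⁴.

T ≈ 167 K

At steady state, absorbed solar power + internal power = radiated power.
Absorbed: α·S·A_cross = 0.81·31.3·7.069 = 179.2 W (cross-section πr²).
Total input = 179.2 + 338 = 517.2 W.
Radiated: εσ·A_surf·T⁴ with A_surf = 4πr² = 28.27 m².
T⁴ = 517.2/(0.41·5.67×10⁻⁸·28.27) = 7.869×10⁸ K⁴.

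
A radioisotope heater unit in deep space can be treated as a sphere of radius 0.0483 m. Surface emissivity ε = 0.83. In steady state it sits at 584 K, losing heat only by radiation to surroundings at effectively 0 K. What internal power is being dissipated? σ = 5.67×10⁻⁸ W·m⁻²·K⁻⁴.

Steady state: P = εσA T⁴.
A = 4πr² = 0.02932 m²; T⁴ = (584)⁴ = 1.163×10¹¹ K⁴.
P = 0.83 × 5.67×10⁻⁸ × 0.02932 × 1.163×10¹¹.

P ≈ 160 W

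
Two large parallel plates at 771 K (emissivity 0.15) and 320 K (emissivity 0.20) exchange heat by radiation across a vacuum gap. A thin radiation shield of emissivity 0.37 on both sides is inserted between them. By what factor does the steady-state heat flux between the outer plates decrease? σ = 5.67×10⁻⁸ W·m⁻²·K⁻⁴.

factor ≈ 1.41

Without shield: q₀ = σΔ(T⁴)/(1/ε₁+1/ε₂−1) with denominator 10.67.
With shield the two gaps are in series; the resistances add: (1/ε₁+1/ε_s−1)+(1/ε_s+1/ε₂−1) = 8.369+6.703 = 15.07.
Heat-flux ratio q₀/q = 15.07/10.67.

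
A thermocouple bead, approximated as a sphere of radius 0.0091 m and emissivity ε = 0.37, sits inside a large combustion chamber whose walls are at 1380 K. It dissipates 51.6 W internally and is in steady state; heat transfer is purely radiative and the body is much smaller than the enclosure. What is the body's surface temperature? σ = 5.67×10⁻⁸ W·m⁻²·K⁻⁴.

For a small grey body in a large enclosure, net radiated power = εσA(T⁴ − T_w⁴).
Steady state: P = εσA(T⁴ − T_w⁴) with A = 4πr² = 0.001041 m².
T⁴ = P/(εσA) + T_w⁴ = 51.6/(0.37·5.67×10⁻⁸·0.001041) + (1380)⁴
    = 2.364×10¹² + 3.627×10¹² = 5.990×10¹² K⁴.

T ≈ 1560 K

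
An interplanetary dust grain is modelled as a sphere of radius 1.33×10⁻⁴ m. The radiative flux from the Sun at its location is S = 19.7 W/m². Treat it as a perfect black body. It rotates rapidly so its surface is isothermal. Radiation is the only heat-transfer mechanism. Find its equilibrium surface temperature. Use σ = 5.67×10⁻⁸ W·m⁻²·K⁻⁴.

T ≈ 96.5 K

At equilibrium, absorbed power = emitted power.
Absorbing cross-section = πr² = 5.557×10⁻⁸ m²; emitting surface = 4πr² = 2.223×10⁻⁷ m² (ratio 4).
S·A_cross = εσ·A_surf·T⁴  ⇒  T⁴ = S/(4σ).
T⁴ = 1.00·19.7/(4·5.67×10⁻⁸) = 8.686×10⁷ K⁴.
T = (8.686×10⁷)^(1/4).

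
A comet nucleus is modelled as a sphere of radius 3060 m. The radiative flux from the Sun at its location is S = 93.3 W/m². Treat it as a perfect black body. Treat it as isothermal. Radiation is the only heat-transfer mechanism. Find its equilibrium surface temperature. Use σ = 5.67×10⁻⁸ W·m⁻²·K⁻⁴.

T ≈ 142 K

At equilibrium, absorbed power = emitted power.
Absorbing cross-section = πr² = 2.942×10⁷ m²; emitting surface = 4πr² = 1.177×10⁸ m² (ratio 4).
S·A_cross = εσ·A_surf·T⁴  ⇒  T⁴ = S/(4σ).
T⁴ = 1.00·93.3/(4·5.67×10⁻⁸) = 4.114×10⁸ K⁴.
T = (4.114×10⁸)^(1/4).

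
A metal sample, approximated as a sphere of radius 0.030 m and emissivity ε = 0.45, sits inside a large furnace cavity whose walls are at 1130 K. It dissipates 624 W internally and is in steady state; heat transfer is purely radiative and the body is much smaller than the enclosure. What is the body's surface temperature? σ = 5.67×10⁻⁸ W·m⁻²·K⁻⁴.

T ≈ 1400 K

For a small grey body in a large enclosure, net radiated power = εσA(T⁴ − T_w⁴).
Steady state: P = εσA(T⁴ − T_w⁴) with A = 4πr² = 0.01131 m².
T⁴ = P/(εσA) + T_w⁴ = 624/(0.45·5.67×10⁻⁸·0.01131) + (1130)⁴
    = 2.162×10¹² + 1.630×10¹² = 3.793×10¹² K⁴.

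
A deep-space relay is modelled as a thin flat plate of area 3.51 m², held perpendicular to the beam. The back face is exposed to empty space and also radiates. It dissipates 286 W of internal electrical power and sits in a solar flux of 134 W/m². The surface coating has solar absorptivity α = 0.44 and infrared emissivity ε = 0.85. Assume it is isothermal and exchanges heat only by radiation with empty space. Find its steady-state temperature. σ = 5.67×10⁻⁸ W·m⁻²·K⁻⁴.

At steady state, absorbed solar power + internal power = radiated power.
Absorbed: α·S·A_cross = 0.44·134·3.510 = 206.9 W (cross-section A).
Total input = 206.9 + 286 = 492.9 W.
Radiated: εσ·A_surf·T⁴ with A_surf = 2A = 7.020 m².
T⁴ = 492.9/(0.85·5.67×10⁻⁸·7.020) = 1.457×10⁹ K⁴.

T ≈ 195 K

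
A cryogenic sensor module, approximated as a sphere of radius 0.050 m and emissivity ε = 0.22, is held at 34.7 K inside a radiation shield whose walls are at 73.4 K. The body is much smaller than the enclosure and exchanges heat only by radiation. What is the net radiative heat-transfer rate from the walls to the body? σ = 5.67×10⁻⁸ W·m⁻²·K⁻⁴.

P_net ≈ 0.0108 W

For a small grey body in a large enclosure: P_net = εσA(T_body⁴ − T_wall⁴).
A = 4πr² = 0.03142 m²; T_body⁴ − T_wall⁴ = 1.450×10⁶ − 2.903×10⁷ = -2.758×10⁷ K⁴.
|P_net| = 0.22·5.67×10⁻⁸·0.03142·2.758×10⁷.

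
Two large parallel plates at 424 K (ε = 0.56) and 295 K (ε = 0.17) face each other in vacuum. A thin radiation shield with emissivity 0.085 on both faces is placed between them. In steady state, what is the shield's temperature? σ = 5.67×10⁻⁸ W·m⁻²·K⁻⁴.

In steady state the net flux on the hot side equals that on the cold side.
σ(T₁⁴−T_s⁴)/D₁ = σ(T_s⁴−T₂⁴)/D₂, with D₁ = 1/ε₁+1/ε_s−1 = 12.55, D₂ = 1/ε_s+1/ε₂−1 = 16.65.
Solve for T_s⁴: T_s⁴ = (D₂·T₁⁴ + D₁·T₂⁴)/(D₁+D₂) = 2.168×10¹⁰ K⁴.

T_s ≈ 384 K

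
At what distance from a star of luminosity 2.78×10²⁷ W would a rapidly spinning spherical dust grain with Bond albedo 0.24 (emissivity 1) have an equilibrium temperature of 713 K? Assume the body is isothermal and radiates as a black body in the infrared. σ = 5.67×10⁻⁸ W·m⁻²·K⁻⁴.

For an isothermal black-emitting sphere, (1−a)S·πr² = σ·4πr²·T⁴ ⇒ S = 4σT⁴/(1−a).
S = 4·5.67×10⁻⁸·(713)⁴/0.760 = 77120 W/m².
Flux falls as S = L/(4πd²), so d = √(L/(4πS)) = √(2.78×10²⁷/(4π·77120)).

d ≈ 5.36×10¹⁰ m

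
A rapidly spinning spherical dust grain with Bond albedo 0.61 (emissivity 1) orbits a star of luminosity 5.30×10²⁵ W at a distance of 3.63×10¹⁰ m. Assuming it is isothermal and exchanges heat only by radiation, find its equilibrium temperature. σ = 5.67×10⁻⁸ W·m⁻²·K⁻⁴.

First find the stellar flux at distance d: S = L/(4πd²) = 5.30×10²⁵/(4π·(3.63×10¹⁰)²) = 3201 W/m².
For an isothermal sphere, absorbed (1−a)S·πr² = emitted σ·4πr²·T⁴, so T⁴ = (1−a)S/(4σ).
T⁴ = 0.390·3201/(4·5.67×10⁻⁸) = 5.504×10⁹ K⁴.

T ≈ 272 K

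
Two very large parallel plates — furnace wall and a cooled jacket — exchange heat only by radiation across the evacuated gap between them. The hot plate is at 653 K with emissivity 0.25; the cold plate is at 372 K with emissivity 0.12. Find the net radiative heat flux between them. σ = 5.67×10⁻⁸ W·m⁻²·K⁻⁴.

For two infinite grey parallel plates, q = σ(T₁⁴ − T₂⁴)/(1/ε₁ + 1/ε₂ − 1).
T₁⁴ − T₂⁴ = 1.818×10¹¹ − 1.915×10¹⁰ = 1.627×10¹¹ K⁴.
1/ε₁ + 1/ε₂ − 1 = 4.000 + 8.333 − 1 = 11.33.
q = 5.67×10⁻⁸ × 1.627×10¹¹ / 11.33.

q ≈ 814 W/m²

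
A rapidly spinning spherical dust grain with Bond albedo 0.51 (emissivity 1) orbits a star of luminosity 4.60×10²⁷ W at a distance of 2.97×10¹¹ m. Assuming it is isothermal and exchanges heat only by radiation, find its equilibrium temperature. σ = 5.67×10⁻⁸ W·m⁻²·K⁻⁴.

T ≈ 308 K

First find the stellar flux at distance d: S = L/(4πd²) = 4.60×10²⁷/(4π·(2.97×10¹¹)²) = 4150 W/m².
For an isothermal sphere, absorbed (1−a)S·πr² = emitted σ·4πr²·T⁴, so T⁴ = (1−a)S/(4σ).
T⁴ = 0.490·4150/(4·5.67×10⁻⁸) = 8.966×10⁹ K⁴.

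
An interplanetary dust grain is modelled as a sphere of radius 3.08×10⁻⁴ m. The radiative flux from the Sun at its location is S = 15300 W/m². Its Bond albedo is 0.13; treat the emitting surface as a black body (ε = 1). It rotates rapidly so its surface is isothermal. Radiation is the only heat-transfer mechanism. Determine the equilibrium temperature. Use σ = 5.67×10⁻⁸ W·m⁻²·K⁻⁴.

At equilibrium, absorbed power = emitted power.
Absorbing cross-section = πr² = 2.980×10⁻⁷ m²; emitting surface = 4πr² = 1.192×10⁻⁶ m² (ratio 4).
(1−a)S·A_cross = εσ·A_surf·T⁴  ⇒  T⁴ = (1−a)S/(4σ).
T⁴ = 0.870·15300/(4·5.67×10⁻⁸) = 5.869×10¹⁰ K⁴.
T = (5.869×10¹⁰)^(1/4).

T ≈ 492 K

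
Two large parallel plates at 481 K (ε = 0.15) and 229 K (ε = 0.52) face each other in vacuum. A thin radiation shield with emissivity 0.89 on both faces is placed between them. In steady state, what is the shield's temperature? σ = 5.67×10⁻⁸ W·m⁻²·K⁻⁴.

In steady state the net flux on the hot side equals that on the cold side.
σ(T₁⁴−T_s⁴)/D₁ = σ(T_s⁴−T₂⁴)/D₂, with D₁ = 1/ε₁+1/ε_s−1 = 6.790, D₂ = 1/ε_s+1/ε₂−1 = 2.047.
Solve for T_s⁴: T_s⁴ = (D₂·T₁⁴ + D₁·T₂⁴)/(D₁+D₂) = 1.451×10¹⁰ K⁴.

T_s ≈ 347 K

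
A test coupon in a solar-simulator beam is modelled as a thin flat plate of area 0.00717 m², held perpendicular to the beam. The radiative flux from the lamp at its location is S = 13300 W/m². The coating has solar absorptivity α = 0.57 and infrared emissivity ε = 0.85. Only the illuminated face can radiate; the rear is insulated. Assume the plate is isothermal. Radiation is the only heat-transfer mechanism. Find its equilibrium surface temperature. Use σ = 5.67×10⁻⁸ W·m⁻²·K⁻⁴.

At equilibrium, absorbed power = emitted power.
Absorbing cross-section = A = 0.007170 m²; emitting surface = A = 0.007170 m² (ratio 1).
αS·A_cross = εσ·A_surf·T⁴  ⇒  T⁴ = αS/(ε·1σ).
T⁴ = 0.570·13300/(0.85·1·5.67×10⁻⁸) = 1.573×10¹¹ K⁴.
T = (1.573×10¹¹)^(1/4).

T ≈ 630 K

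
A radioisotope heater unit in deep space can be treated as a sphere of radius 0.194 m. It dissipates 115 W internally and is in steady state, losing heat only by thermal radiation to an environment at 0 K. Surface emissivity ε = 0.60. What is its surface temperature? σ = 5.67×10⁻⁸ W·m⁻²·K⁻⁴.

T ≈ 291 K

Steady state: internal power = radiated power, P = εσA T⁴.
Radiating area A = 4πr² = 0.4729 m².
T⁴ = P/(εσA) = 115/(0.60·5.67×10⁻⁸·0.4729) = 7.147×10⁹ K⁴.
T = (7.147×10⁹)^(1/4).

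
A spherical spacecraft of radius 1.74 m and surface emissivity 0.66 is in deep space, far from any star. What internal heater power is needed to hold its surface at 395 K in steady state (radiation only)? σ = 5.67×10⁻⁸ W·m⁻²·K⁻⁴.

P ≈ 34700 W

P = εσ·4πr²·T⁴.
4πr² = 38.05 m²; T⁴ = 2.434×10¹⁰ K⁴.
P = 0.66·5.67×10⁻⁸·38.05·2.434×10¹⁰.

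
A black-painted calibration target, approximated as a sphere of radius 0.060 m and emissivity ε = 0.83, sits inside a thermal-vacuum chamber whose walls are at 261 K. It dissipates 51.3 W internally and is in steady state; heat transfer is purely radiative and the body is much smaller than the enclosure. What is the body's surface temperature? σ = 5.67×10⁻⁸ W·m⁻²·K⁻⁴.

T ≈ 412 K

For a small grey body in a large enclosure, net radiated power = εσA(T⁴ − T_w⁴).
Steady state: P = εσA(T⁴ − T_w⁴) with A = 4πr² = 0.04524 m².
T⁴ = P/(εσA) + T_w⁴ = 51.3/(0.83·5.67×10⁻⁸·0.04524) + (261)⁴
    = 2.410×10¹⁰ + 4.640×10⁹ = 2.874×10¹⁰ K⁴.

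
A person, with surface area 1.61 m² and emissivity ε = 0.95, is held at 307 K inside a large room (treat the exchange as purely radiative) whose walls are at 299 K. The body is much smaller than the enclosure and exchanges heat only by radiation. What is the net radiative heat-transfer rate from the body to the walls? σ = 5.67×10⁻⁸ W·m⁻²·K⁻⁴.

For a small grey body in a large enclosure: P_net = εσA(T_body⁴ − T_wall⁴).
A = 1.61 m²; T_body⁴ − T_wall⁴ = 8.883×10⁹ − 7.993×10⁹ = 8.903×10⁸ K⁴.
|P_net| = 0.95·5.67×10⁻⁸·1.610·8.903×10⁸.

P_net ≈ 77.2 W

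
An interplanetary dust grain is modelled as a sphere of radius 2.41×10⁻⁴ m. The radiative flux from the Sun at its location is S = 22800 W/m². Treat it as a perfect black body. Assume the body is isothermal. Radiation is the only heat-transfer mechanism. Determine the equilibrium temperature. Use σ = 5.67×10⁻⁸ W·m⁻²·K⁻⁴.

T ≈ 563 K

At equilibrium, absorbed power = emitted power.
Absorbing cross-section = πr² = 1.825×10⁻⁷ m²; emitting surface = 4πr² = 7.299×10⁻⁷ m² (ratio 4).
S·A_cross = εσ·A_surf·T⁴  ⇒  T⁴ = S/(4σ).
T⁴ = 1.00·22800/(4·5.67×10⁻⁸) = 1.005×10¹¹ K⁴.
T = (1.005×10¹¹)^(1/4).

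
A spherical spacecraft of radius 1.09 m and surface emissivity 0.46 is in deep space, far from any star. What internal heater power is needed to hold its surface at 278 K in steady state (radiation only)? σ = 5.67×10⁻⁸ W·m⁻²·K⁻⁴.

P = εσ·4πr²·T⁴.
4πr² = 14.93 m²; T⁴ = 5.973×10⁹ K⁴.
P = 0.46·5.67×10⁻⁸·14.93·5.973×10⁹.

P ≈ 2330 W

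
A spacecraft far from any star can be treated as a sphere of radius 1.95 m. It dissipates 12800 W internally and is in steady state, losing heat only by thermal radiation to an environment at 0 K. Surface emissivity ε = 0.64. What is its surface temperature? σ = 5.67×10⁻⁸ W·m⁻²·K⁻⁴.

Steady state: internal power = radiated power, P = εσA T⁴.
Radiating area A = 4πr² = 47.78 m².
T⁴ = P/(εσA) = 12800/(0.64·5.67×10⁻⁸·47.78) = 7.382×10⁹ K⁴.
T = (7.382×10⁹)^(1/4).

T ≈ 293 K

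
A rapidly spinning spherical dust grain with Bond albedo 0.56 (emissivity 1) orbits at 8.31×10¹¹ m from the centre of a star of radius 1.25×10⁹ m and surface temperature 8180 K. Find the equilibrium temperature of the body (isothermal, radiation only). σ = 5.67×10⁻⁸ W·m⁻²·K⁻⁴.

T ≈ 183 K

The star's surface emits σT_*⁴; at distance d the flux is S = σT_*⁴(R_*/d)².
S = 5.67×10⁻⁸·(8180)⁴·(1.25×10⁹/8.31×10¹¹)² = 574.4 W/m².
For an isothermal sphere T⁴ = (1−a)S/(4σ) = 1.114×10⁹ K⁴.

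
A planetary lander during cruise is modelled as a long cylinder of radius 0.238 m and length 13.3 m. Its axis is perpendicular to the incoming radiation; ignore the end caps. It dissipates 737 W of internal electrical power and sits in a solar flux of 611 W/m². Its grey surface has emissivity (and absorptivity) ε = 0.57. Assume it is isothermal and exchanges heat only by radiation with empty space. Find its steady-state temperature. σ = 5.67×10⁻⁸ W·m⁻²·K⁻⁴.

T ≈ 260 K

At steady state, absorbed solar power + internal power = radiated power.
Absorbed: α·S·A_cross = 0.57·611·6.331 = 2205 W (cross-section 2rL).
Total input = 2205 + 737 = 2942 W.
Radiated: εσ·A_surf·T⁴ with A_surf = 2πrL = 19.89 m².
T⁴ = 2942/(0.57·5.67×10⁻⁸·19.89) = 4.577×10⁹ K⁴.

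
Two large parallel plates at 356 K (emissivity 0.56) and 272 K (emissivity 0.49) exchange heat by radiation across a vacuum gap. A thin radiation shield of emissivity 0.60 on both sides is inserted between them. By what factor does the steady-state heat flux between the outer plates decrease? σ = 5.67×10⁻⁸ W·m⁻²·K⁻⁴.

Without shield: q₀ = σΔ(T⁴)/(1/ε₁+1/ε₂−1) with denominator 2.827.
With shield the two gaps are in series; the resistances add: (1/ε₁+1/ε_s−1)+(1/ε_s+1/ε₂−1) = 2.452+2.707 = 5.160.
Heat-flux ratio q₀/q = 5.160/2.827.

factor ≈ 1.83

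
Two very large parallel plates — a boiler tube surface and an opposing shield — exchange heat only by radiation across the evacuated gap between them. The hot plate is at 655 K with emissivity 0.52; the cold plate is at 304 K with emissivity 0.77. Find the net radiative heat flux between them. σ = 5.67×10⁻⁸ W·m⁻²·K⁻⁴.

q ≈ 4480 W/m²

For two infinite grey parallel plates, q = σ(T₁⁴ − T₂⁴)/(1/ε₁ + 1/ε₂ − 1).
T₁⁴ − T₂⁴ = 1.841×10¹¹ − 8.541×10⁹ = 1.755×10¹¹ K⁴.
1/ε₁ + 1/ε₂ − 1 = 1.923 + 1.299 − 1 = 2.222.
q = 5.67×10⁻⁸ × 1.755×10¹¹ / 2.222.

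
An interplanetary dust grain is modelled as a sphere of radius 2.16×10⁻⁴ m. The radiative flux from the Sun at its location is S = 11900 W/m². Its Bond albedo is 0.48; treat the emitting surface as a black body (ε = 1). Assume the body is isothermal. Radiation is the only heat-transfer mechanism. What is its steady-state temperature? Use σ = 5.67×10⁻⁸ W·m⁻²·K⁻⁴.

T ≈ 406 K

At equilibrium, absorbed power = emitted power.
Absorbing cross-section = πr² = 1.466×10⁻⁷ m²; emitting surface = 4πr² = 5.863×10⁻⁷ m² (ratio 4).
(1−a)S·A_cross = εσ·A_surf·T⁴  ⇒  T⁴ = (1−a)S/(4σ).
T⁴ = 0.520·11900/(4·5.67×10⁻⁸) = 2.728×10¹⁰ K⁴.
T = (2.728×10¹⁰)^(1/4).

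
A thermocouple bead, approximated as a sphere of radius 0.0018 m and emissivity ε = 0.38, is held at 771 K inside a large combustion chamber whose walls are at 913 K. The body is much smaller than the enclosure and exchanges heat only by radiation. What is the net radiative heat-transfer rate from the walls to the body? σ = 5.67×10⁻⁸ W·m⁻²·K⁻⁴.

For a small grey body in a large enclosure: P_net = εσA(T_body⁴ − T_wall⁴).
A = 4πr² = 4.072×10⁻⁵ m²; T_body⁴ − T_wall⁴ = 3.534×10¹¹ − 6.948×10¹¹ = -3.415×10¹¹ K⁴.
|P_net| = 0.38·5.67×10⁻⁸·4.072×10⁻⁵·3.415×10¹¹.

P_net ≈ 0.300 W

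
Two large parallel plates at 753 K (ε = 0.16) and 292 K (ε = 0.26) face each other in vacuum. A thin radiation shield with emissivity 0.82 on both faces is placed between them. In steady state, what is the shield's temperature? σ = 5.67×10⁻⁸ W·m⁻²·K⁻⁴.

T_s ≈ 599 K

In steady state the net flux on the hot side equals that on the cold side.
σ(T₁⁴−T_s⁴)/D₁ = σ(T_s⁴−T₂⁴)/D₂, with D₁ = 1/ε₁+1/ε_s−1 = 6.470, D₂ = 1/ε_s+1/ε₂−1 = 4.066.
Solve for T_s⁴: T_s⁴ = (D₂·T₁⁴ + D₁·T₂⁴)/(D₁+D₂) = 1.285×10¹¹ K⁴.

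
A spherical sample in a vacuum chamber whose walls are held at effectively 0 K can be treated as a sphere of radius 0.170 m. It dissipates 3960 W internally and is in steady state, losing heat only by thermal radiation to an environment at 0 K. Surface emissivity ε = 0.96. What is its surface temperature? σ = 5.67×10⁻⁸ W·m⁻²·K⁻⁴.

T ≈ 669 K

Steady state: internal power = radiated power, P = εσA T⁴.
Radiating area A = 4πr² = 0.3632 m².
T⁴ = P/(εσA) = 3960/(0.96·5.67×10⁻⁸·0.3632) = 2.003×10¹¹ K⁴.
T = (2.003×10¹¹)^(1/4).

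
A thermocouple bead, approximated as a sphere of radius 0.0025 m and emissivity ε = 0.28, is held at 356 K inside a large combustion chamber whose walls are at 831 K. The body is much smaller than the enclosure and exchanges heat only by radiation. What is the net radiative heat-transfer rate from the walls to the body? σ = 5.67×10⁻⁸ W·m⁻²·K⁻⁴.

P_net ≈ 0.575 W

For a small grey body in a large enclosure: P_net = εσA(T_body⁴ − T_wall⁴).
A = 4πr² = 7.854×10⁻⁵ m²; T_body⁴ − T_wall⁴ = 1.606×10¹⁰ − 4.769×10¹¹ = -4.608×10¹¹ K⁴.
|P_net| = 0.28·5.67×10⁻⁸·7.854×10⁻⁵·4.608×10¹¹.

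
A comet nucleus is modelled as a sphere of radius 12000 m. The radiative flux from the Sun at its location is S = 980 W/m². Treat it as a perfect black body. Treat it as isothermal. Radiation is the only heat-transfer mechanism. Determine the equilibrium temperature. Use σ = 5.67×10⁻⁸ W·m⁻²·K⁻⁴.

At equilibrium, absorbed power = emitted power.
Absorbing cross-section = πr² = 4.524×10⁸ m²; emitting surface = 4πr² = 1.810×10⁹ m² (ratio 4).
S·A_cross = εσ·A_surf·T⁴  ⇒  T⁴ = S/(4σ).
T⁴ = 1.00·980/(4·5.67×10⁻⁸) = 4.321×10⁹ K⁴.
T = (4.321×10⁹)^(1/4).

T ≈ 256 K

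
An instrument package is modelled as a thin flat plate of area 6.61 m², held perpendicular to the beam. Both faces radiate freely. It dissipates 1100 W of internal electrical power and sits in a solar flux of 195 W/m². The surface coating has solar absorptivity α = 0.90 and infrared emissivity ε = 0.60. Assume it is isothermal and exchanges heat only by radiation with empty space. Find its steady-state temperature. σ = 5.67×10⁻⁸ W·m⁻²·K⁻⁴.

T ≈ 266 K

At steady state, absorbed solar power + internal power = radiated power.
Absorbed: α·S·A_cross = 0.90·195·6.610 = 1160 W (cross-section A).
Total input = 1160 + 1100 = 2260 W.
Radiated: εσ·A_surf·T⁴ with A_surf = 2A = 13.22 m².
T⁴ = 2260/(0.60·5.67×10⁻⁸·13.22) = 5.025×10⁹ K⁴.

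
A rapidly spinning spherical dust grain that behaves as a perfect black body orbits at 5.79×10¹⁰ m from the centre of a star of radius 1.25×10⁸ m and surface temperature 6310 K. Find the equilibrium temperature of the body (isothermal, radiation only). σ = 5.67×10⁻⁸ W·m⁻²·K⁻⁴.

T ≈ 207 K

The star's surface emits σT_*⁴; at distance d the flux is S = σT_*⁴(R_*/d)².
S = 5.67×10⁻⁸·(6310)⁴·(1.25×10⁸/5.79×10¹⁰)² = 419.0 W/m².
For an isothermal sphere T⁴ = (1−a)S/(4σ) = 1.847×10⁹ K⁴.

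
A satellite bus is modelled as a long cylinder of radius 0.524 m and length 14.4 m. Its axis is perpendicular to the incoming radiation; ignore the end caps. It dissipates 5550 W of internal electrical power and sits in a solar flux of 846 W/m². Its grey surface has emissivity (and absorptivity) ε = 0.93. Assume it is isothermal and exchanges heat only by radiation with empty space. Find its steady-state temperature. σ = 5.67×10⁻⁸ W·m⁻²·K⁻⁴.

T ≈ 289 K

At steady state, absorbed solar power + internal power = radiated power.
Absorbed: α·S·A_cross = 0.93·846·15.09 = 11870 W (cross-section 2rL).
Total input = 11870 + 5550 = 17420 W.
Radiated: εσ·A_surf·T⁴ with A_surf = 2πrL = 47.41 m².
T⁴ = 17420/(0.93·5.67×10⁻⁸·47.41) = 6.969×10⁹ K⁴.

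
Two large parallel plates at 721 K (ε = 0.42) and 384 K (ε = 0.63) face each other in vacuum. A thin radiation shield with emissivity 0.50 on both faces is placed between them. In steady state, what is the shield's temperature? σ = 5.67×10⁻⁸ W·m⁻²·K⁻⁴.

In steady state the net flux on the hot side equals that on the cold side.
σ(T₁⁴−T_s⁴)/D₁ = σ(T_s⁴−T₂⁴)/D₂, with D₁ = 1/ε₁+1/ε_s−1 = 3.381, D₂ = 1/ε_s+1/ε₂−1 = 2.587.
Solve for T_s⁴: T_s⁴ = (D₂·T₁⁴ + D₁·T₂⁴)/(D₁+D₂) = 1.295×10¹¹ K⁴.

T_s ≈ 600 K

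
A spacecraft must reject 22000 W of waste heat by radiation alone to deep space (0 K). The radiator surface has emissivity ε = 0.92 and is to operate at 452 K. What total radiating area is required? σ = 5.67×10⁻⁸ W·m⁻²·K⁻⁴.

P = εσA T⁴ ⇒ A = P/(εσT⁴).
T⁴ = 4.174×10¹⁰ K⁴.
A = 22000/(0.92 × 5.67×10⁻⁸ × 4.174×10¹⁰).

A ≈ 10.1 m²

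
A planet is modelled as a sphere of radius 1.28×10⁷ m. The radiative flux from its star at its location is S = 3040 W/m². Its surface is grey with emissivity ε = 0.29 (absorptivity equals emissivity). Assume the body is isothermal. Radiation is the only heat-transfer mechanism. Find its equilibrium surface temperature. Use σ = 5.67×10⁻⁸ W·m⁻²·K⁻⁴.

At equilibrium, absorbed power = emitted power.
Absorbing cross-section = πr² = 5.147×10¹⁴ m²; emitting surface = 4πr² = 2.059×10¹⁵ m² (ratio 4).
εS·A_cross = εσ·A_surf·T⁴  ⇒  T⁴ = S/(4σ)   (ε cancels).
T⁴ = 3040/(4·5.67×10⁻⁸) = 1.340×10¹⁰ K⁴.
T = (1.340×10¹⁰)^(1/4).

T ≈ 340 K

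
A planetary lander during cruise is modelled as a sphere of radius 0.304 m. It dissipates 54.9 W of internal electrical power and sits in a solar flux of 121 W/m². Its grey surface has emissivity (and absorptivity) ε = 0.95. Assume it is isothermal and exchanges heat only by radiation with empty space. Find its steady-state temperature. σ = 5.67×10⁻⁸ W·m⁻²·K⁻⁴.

T ≈ 194 K

At steady state, absorbed solar power + internal power = radiated power.
Absorbed: α·S·A_cross = 0.95·121·0.2903 = 33.37 W (cross-section πr²).
Total input = 33.37 + 54.9 = 88.27 W.
Radiated: εσ·A_surf·T⁴ with A_surf = 4πr² = 1.161 m².
T⁴ = 88.27/(0.95·5.67×10⁻⁸·1.161) = 1.411×10⁹ K⁴.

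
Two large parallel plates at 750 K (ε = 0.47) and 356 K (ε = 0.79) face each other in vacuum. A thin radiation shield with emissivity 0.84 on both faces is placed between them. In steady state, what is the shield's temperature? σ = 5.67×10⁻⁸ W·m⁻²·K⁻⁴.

T_s ≈ 603 K

In steady state the net flux on the hot side equals that on the cold side.
σ(T₁⁴−T_s⁴)/D₁ = σ(T_s⁴−T₂⁴)/D₂, with D₁ = 1/ε₁+1/ε_s−1 = 2.318, D₂ = 1/ε_s+1/ε₂−1 = 1.456.
Solve for T_s⁴: T_s⁴ = (D₂·T₁⁴ + D₁·T₂⁴)/(D₁+D₂) = 1.319×10¹¹ K⁴.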